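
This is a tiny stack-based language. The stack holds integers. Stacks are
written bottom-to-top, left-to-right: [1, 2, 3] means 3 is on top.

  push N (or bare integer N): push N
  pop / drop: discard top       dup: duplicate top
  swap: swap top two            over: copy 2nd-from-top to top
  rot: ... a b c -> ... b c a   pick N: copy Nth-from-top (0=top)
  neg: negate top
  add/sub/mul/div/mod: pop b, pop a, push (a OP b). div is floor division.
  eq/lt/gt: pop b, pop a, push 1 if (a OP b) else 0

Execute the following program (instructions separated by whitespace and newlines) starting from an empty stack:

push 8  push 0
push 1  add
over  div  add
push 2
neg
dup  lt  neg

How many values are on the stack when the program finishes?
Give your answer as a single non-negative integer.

After 'push 8': stack = [8] (depth 1)
After 'push 0': stack = [8, 0] (depth 2)
After 'push 1': stack = [8, 0, 1] (depth 3)
After 'add': stack = [8, 1] (depth 2)
After 'over': stack = [8, 1, 8] (depth 3)
After 'div': stack = [8, 0] (depth 2)
After 'add': stack = [8] (depth 1)
After 'push 2': stack = [8, 2] (depth 2)
After 'neg': stack = [8, -2] (depth 2)
After 'dup': stack = [8, -2, -2] (depth 3)
After 'lt': stack = [8, 0] (depth 2)
After 'neg': stack = [8, 0] (depth 2)

Answer: 2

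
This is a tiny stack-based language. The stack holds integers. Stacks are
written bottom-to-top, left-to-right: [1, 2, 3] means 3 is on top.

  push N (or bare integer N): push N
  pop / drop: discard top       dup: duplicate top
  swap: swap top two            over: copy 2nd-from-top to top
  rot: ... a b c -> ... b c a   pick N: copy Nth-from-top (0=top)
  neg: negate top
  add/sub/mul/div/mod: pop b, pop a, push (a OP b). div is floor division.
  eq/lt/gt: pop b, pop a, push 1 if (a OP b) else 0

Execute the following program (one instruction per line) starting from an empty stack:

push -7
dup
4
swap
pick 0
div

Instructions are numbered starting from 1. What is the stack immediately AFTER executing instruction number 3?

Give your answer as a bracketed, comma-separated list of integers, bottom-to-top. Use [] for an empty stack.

Answer: [-7, -7, 4]

Derivation:
Step 1 ('push -7'): [-7]
Step 2 ('dup'): [-7, -7]
Step 3 ('4'): [-7, -7, 4]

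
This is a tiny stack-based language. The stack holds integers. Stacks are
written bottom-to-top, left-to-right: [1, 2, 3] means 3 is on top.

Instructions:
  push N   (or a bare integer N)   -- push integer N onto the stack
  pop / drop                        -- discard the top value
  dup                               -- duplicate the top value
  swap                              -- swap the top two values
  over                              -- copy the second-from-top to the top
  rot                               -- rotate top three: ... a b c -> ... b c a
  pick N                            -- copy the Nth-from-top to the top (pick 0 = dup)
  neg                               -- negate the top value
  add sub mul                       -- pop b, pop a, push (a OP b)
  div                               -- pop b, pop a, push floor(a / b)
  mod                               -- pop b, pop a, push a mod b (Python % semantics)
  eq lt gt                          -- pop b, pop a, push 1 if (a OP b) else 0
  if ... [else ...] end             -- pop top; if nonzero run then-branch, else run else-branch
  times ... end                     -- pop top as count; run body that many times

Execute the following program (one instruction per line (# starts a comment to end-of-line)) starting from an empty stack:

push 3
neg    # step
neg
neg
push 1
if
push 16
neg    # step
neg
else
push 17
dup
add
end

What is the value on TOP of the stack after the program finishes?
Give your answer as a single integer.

After 'push 3': [3]
After 'neg': [-3]
After 'neg': [3]
After 'neg': [-3]
After 'push 1': [-3, 1]
After 'if': [-3]
After 'push 16': [-3, 16]
After 'neg': [-3, -16]
After 'neg': [-3, 16]

Answer: 16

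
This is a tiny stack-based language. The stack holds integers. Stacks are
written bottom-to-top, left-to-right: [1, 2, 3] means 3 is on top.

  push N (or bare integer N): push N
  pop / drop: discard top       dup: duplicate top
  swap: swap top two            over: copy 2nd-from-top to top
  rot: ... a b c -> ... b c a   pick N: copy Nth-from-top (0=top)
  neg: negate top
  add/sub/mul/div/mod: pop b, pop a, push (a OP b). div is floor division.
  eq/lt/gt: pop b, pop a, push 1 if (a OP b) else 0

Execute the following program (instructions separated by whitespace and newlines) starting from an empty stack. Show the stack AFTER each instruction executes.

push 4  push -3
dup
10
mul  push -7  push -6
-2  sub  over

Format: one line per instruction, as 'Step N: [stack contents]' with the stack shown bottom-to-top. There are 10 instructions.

Step 1: [4]
Step 2: [4, -3]
Step 3: [4, -3, -3]
Step 4: [4, -3, -3, 10]
Step 5: [4, -3, -30]
Step 6: [4, -3, -30, -7]
Step 7: [4, -3, -30, -7, -6]
Step 8: [4, -3, -30, -7, -6, -2]
Step 9: [4, -3, -30, -7, -4]
Step 10: [4, -3, -30, -7, -4, -7]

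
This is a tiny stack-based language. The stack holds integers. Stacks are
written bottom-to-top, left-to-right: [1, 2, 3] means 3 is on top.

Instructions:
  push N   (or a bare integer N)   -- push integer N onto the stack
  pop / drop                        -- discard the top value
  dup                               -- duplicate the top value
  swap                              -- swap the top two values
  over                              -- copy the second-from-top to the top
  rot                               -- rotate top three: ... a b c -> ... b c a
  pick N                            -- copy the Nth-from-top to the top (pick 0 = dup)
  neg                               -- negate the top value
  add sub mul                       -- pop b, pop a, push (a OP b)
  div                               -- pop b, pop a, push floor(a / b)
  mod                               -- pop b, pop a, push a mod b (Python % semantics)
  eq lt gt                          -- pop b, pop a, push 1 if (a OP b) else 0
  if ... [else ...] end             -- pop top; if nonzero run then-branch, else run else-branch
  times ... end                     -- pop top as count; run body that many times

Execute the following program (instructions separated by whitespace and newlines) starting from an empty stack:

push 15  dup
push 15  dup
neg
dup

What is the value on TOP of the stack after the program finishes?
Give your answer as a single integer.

After 'push 15': [15]
After 'dup': [15, 15]
After 'push 15': [15, 15, 15]
After 'dup': [15, 15, 15, 15]
After 'neg': [15, 15, 15, -15]
After 'dup': [15, 15, 15, -15, -15]

Answer: -15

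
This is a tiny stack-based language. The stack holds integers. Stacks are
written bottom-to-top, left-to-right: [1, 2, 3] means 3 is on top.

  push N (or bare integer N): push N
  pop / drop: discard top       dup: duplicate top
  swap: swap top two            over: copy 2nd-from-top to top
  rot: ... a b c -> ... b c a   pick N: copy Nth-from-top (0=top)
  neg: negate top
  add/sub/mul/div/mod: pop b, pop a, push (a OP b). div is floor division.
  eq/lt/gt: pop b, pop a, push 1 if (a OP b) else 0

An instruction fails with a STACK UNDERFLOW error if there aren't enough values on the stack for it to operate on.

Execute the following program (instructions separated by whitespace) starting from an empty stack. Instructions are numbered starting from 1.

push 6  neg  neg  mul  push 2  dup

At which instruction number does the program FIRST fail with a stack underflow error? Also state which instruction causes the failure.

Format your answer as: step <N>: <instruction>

Step 1 ('push 6'): stack = [6], depth = 1
Step 2 ('neg'): stack = [-6], depth = 1
Step 3 ('neg'): stack = [6], depth = 1
Step 4 ('mul'): needs 2 value(s) but depth is 1 — STACK UNDERFLOW

Answer: step 4: mul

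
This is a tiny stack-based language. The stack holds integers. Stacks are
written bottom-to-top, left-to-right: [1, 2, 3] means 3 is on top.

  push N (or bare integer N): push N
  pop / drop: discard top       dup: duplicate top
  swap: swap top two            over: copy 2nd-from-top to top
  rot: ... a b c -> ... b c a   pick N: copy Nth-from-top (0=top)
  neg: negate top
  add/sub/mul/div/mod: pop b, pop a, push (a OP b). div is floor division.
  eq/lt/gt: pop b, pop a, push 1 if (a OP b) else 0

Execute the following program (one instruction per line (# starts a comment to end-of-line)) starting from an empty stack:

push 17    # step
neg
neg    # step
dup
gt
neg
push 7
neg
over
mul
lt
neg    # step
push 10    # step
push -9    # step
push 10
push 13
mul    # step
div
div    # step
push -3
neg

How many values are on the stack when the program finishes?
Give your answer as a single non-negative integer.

Answer: 3

Derivation:
After 'push 17': stack = [17] (depth 1)
After 'neg': stack = [-17] (depth 1)
After 'neg': stack = [17] (depth 1)
After 'dup': stack = [17, 17] (depth 2)
After 'gt': stack = [0] (depth 1)
After 'neg': stack = [0] (depth 1)
After 'push 7': stack = [0, 7] (depth 2)
After 'neg': stack = [0, -7] (depth 2)
After 'over': stack = [0, -7, 0] (depth 3)
After 'mul': stack = [0, 0] (depth 2)
  ...
After 'neg': stack = [0] (depth 1)
After 'push 10': stack = [0, 10] (depth 2)
After 'push -9': stack = [0, 10, -9] (depth 3)
After 'push 10': stack = [0, 10, -9, 10] (depth 4)
After 'push 13': stack = [0, 10, -9, 10, 13] (depth 5)
After 'mul': stack = [0, 10, -9, 130] (depth 4)
After 'div': stack = [0, 10, -1] (depth 3)
After 'div': stack = [0, -10] (depth 2)
After 'push -3': stack = [0, -10, -3] (depth 3)
After 'neg': stack = [0, -10, 3] (depth 3)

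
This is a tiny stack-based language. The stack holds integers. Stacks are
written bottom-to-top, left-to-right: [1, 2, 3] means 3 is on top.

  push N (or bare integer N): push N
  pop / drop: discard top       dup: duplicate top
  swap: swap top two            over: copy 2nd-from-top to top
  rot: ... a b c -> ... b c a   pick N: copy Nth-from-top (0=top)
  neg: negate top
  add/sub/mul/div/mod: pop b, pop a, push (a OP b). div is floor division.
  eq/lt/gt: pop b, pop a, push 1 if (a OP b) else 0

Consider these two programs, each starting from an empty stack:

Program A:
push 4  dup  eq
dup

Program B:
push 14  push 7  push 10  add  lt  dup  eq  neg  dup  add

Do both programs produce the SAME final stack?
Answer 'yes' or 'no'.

Program A trace:
  After 'push 4': [4]
  After 'dup': [4, 4]
  After 'eq': [1]
  After 'dup': [1, 1]
Program A final stack: [1, 1]

Program B trace:
  After 'push 14': [14]
  After 'push 7': [14, 7]
  After 'push 10': [14, 7, 10]
  After 'add': [14, 17]
  After 'lt': [1]
  After 'dup': [1, 1]
  After 'eq': [1]
  After 'neg': [-1]
  After 'dup': [-1, -1]
  After 'add': [-2]
Program B final stack: [-2]
Same: no

Answer: no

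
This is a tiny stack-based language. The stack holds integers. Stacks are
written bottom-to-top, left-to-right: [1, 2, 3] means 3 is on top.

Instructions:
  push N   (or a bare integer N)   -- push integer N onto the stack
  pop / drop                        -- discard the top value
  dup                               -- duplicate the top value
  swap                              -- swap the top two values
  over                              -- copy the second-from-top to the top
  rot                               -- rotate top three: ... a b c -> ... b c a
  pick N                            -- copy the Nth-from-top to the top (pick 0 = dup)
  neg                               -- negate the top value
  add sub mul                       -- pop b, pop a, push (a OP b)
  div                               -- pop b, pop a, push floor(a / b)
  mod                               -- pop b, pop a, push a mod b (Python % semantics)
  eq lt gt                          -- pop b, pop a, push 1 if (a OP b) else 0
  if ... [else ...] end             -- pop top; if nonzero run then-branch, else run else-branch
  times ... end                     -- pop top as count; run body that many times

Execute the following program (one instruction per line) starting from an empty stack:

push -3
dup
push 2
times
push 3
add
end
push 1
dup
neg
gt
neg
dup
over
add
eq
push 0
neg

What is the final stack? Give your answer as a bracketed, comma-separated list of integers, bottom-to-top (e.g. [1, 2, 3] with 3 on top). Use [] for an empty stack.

Answer: [-3, 3, 0, 0]

Derivation:
After 'push -3': [-3]
After 'dup': [-3, -3]
After 'push 2': [-3, -3, 2]
After 'times': [-3, -3]
After 'push 3': [-3, -3, 3]
After 'add': [-3, 0]
After 'push 3': [-3, 0, 3]
After 'add': [-3, 3]
After 'push 1': [-3, 3, 1]
After 'dup': [-3, 3, 1, 1]
After 'neg': [-3, 3, 1, -1]
After 'gt': [-3, 3, 1]
After 'neg': [-3, 3, -1]
After 'dup': [-3, 3, -1, -1]
After 'over': [-3, 3, -1, -1, -1]
After 'add': [-3, 3, -1, -2]
After 'eq': [-3, 3, 0]
After 'push 0': [-3, 3, 0, 0]
After 'neg': [-3, 3, 0, 0]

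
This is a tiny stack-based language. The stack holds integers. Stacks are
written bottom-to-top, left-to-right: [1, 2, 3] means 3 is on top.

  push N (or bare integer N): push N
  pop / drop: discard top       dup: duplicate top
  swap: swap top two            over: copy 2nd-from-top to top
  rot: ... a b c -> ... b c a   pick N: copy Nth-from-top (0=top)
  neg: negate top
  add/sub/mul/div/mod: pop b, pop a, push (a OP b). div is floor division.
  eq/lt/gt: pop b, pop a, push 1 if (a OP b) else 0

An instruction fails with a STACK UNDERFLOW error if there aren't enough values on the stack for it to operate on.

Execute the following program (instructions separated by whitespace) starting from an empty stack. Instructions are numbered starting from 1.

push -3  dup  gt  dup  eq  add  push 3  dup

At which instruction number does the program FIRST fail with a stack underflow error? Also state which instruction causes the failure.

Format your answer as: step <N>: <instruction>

Answer: step 6: add

Derivation:
Step 1 ('push -3'): stack = [-3], depth = 1
Step 2 ('dup'): stack = [-3, -3], depth = 2
Step 3 ('gt'): stack = [0], depth = 1
Step 4 ('dup'): stack = [0, 0], depth = 2
Step 5 ('eq'): stack = [1], depth = 1
Step 6 ('add'): needs 2 value(s) but depth is 1 — STACK UNDERFLOW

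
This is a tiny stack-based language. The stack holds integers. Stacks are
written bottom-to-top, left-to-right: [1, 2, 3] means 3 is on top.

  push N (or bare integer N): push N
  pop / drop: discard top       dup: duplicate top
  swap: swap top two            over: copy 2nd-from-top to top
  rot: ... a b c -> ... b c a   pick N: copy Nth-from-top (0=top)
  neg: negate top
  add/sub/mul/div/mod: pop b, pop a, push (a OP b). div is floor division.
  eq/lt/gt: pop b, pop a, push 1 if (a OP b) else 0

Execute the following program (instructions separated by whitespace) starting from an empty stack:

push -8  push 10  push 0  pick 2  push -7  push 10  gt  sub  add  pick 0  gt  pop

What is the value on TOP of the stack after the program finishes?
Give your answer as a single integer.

Answer: 10

Derivation:
After 'push -8': [-8]
After 'push 10': [-8, 10]
After 'push 0': [-8, 10, 0]
After 'pick 2': [-8, 10, 0, -8]
After 'push -7': [-8, 10, 0, -8, -7]
After 'push 10': [-8, 10, 0, -8, -7, 10]
After 'gt': [-8, 10, 0, -8, 0]
After 'sub': [-8, 10, 0, -8]
After 'add': [-8, 10, -8]
After 'pick 0': [-8, 10, -8, -8]
After 'gt': [-8, 10, 0]
After 'pop': [-8, 10]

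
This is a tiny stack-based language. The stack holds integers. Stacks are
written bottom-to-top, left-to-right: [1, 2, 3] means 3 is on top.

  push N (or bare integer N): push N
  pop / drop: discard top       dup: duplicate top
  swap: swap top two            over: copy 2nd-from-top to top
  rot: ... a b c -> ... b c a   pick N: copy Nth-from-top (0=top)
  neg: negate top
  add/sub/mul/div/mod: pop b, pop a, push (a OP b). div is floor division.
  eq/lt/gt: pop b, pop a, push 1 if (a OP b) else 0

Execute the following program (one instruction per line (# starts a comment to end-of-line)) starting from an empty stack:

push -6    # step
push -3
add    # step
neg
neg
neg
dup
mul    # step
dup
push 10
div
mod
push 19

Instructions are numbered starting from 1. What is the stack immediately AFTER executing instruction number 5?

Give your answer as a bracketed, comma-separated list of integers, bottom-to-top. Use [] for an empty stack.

Answer: [-9]

Derivation:
Step 1 ('push -6'): [-6]
Step 2 ('push -3'): [-6, -3]
Step 3 ('add'): [-9]
Step 4 ('neg'): [9]
Step 5 ('neg'): [-9]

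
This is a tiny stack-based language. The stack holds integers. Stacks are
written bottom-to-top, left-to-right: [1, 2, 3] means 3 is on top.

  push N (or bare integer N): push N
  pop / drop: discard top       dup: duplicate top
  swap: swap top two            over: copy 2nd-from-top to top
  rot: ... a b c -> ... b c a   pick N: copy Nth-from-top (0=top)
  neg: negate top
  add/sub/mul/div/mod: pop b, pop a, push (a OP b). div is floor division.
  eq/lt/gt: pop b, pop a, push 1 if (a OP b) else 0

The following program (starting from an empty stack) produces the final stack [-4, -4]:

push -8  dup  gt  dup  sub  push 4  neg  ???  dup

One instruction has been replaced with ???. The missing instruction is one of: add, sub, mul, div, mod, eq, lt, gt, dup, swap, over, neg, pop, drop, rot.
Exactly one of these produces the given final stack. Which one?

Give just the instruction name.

Stack before ???: [0, -4]
Stack after ???:  [-4]
The instruction that transforms [0, -4] -> [-4] is: add

Answer: add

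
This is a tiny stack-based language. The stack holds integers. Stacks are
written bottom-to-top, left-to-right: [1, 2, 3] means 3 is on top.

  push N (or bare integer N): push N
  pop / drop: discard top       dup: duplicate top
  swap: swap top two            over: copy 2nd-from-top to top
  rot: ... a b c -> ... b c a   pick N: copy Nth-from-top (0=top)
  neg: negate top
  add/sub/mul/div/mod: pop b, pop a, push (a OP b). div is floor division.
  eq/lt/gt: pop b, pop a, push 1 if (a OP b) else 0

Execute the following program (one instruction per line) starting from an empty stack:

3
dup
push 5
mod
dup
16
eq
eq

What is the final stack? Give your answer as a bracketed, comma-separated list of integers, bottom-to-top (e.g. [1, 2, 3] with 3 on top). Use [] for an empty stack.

Answer: [3, 0]

Derivation:
After 'push 3': [3]
After 'dup': [3, 3]
After 'push 5': [3, 3, 5]
After 'mod': [3, 3]
After 'dup': [3, 3, 3]
After 'push 16': [3, 3, 3, 16]
After 'eq': [3, 3, 0]
After 'eq': [3, 0]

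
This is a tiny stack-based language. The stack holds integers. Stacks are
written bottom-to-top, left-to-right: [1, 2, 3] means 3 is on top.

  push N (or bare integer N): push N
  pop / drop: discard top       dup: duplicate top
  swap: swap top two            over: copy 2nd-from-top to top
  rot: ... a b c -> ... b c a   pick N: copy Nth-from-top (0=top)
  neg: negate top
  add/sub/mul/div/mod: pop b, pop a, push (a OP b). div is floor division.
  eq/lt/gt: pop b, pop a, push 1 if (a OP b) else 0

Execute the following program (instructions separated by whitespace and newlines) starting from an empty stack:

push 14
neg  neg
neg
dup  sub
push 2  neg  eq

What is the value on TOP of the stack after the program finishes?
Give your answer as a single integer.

Answer: 0

Derivation:
After 'push 14': [14]
After 'neg': [-14]
After 'neg': [14]
After 'neg': [-14]
After 'dup': [-14, -14]
After 'sub': [0]
After 'push 2': [0, 2]
After 'neg': [0, -2]
After 'eq': [0]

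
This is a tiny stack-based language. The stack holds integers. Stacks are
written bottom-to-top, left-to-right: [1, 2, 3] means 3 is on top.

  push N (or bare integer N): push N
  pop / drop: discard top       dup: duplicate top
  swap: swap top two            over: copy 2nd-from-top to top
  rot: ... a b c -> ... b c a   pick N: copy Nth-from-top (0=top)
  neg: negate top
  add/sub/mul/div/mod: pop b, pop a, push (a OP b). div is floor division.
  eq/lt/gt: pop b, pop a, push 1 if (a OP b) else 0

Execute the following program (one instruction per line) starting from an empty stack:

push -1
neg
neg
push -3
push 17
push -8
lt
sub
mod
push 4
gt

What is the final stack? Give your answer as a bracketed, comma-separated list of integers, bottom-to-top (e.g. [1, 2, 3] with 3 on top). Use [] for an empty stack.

Answer: [0]

Derivation:
After 'push -1': [-1]
After 'neg': [1]
After 'neg': [-1]
After 'push -3': [-1, -3]
After 'push 17': [-1, -3, 17]
After 'push -8': [-1, -3, 17, -8]
After 'lt': [-1, -3, 0]
After 'sub': [-1, -3]
After 'mod': [-1]
After 'push 4': [-1, 4]
After 'gt': [0]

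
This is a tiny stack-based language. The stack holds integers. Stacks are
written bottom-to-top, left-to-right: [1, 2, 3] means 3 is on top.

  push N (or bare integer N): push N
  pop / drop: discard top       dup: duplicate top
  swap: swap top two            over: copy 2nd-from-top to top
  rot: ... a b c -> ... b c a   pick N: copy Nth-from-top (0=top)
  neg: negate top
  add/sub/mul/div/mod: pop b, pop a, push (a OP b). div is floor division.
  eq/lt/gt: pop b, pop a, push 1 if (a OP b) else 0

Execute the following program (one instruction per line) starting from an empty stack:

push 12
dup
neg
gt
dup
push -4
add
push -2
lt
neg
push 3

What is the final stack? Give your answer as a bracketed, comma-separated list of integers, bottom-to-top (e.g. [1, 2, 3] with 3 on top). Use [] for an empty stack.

After 'push 12': [12]
After 'dup': [12, 12]
After 'neg': [12, -12]
After 'gt': [1]
After 'dup': [1, 1]
After 'push -4': [1, 1, -4]
After 'add': [1, -3]
After 'push -2': [1, -3, -2]
After 'lt': [1, 1]
After 'neg': [1, -1]
After 'push 3': [1, -1, 3]

Answer: [1, -1, 3]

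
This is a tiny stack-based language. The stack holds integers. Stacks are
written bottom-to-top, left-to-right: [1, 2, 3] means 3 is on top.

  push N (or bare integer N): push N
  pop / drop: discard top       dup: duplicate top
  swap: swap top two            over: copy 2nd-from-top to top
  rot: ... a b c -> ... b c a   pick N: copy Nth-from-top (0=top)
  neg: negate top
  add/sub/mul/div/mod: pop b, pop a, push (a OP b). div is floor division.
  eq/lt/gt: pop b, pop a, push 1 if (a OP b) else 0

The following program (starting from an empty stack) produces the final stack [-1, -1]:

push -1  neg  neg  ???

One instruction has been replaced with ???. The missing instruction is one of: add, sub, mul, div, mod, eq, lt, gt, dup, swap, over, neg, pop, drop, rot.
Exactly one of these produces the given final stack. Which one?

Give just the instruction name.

Answer: dup

Derivation:
Stack before ???: [-1]
Stack after ???:  [-1, -1]
The instruction that transforms [-1] -> [-1, -1] is: dup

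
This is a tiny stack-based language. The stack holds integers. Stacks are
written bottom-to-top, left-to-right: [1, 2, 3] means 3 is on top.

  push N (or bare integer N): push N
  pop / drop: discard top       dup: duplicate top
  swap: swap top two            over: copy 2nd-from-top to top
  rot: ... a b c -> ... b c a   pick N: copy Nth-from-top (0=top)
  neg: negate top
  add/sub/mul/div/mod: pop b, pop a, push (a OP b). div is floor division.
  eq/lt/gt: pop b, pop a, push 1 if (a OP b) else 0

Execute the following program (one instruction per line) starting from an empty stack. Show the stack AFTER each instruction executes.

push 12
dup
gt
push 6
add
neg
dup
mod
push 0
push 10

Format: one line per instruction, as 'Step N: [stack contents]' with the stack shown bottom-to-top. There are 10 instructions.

Step 1: [12]
Step 2: [12, 12]
Step 3: [0]
Step 4: [0, 6]
Step 5: [6]
Step 6: [-6]
Step 7: [-6, -6]
Step 8: [0]
Step 9: [0, 0]
Step 10: [0, 0, 10]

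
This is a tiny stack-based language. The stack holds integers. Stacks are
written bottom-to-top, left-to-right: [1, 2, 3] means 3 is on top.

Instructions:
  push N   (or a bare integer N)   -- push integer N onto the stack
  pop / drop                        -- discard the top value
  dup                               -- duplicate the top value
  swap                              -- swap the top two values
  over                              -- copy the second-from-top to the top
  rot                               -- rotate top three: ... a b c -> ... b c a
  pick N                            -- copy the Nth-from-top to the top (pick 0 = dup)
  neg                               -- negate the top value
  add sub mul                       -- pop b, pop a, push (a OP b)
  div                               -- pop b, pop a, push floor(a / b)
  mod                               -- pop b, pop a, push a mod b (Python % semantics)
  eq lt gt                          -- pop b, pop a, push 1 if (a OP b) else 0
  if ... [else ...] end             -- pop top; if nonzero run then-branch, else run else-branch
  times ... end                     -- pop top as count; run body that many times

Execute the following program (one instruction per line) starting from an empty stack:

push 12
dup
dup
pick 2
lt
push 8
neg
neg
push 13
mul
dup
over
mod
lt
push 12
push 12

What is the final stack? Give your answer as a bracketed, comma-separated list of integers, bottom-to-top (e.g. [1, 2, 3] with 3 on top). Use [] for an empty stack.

After 'push 12': [12]
After 'dup': [12, 12]
After 'dup': [12, 12, 12]
After 'pick 2': [12, 12, 12, 12]
After 'lt': [12, 12, 0]
After 'push 8': [12, 12, 0, 8]
After 'neg': [12, 12, 0, -8]
After 'neg': [12, 12, 0, 8]
After 'push 13': [12, 12, 0, 8, 13]
After 'mul': [12, 12, 0, 104]
After 'dup': [12, 12, 0, 104, 104]
After 'over': [12, 12, 0, 104, 104, 104]
After 'mod': [12, 12, 0, 104, 0]
After 'lt': [12, 12, 0, 0]
After 'push 12': [12, 12, 0, 0, 12]
After 'push 12': [12, 12, 0, 0, 12, 12]

Answer: [12, 12, 0, 0, 12, 12]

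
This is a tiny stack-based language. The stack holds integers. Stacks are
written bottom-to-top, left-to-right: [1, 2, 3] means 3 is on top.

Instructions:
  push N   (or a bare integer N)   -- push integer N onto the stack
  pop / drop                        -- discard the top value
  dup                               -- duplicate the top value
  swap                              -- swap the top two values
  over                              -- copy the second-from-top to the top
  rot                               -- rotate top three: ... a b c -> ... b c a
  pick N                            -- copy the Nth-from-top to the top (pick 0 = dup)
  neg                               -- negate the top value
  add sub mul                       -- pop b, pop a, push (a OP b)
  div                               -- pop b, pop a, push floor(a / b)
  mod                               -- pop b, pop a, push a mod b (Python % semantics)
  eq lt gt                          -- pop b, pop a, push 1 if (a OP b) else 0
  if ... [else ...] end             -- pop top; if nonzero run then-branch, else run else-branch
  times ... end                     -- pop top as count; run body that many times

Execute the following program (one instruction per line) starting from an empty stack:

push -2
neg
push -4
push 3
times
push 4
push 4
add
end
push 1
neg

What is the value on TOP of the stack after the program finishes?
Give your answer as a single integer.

Answer: -1

Derivation:
After 'push -2': [-2]
After 'neg': [2]
After 'push -4': [2, -4]
After 'push 3': [2, -4, 3]
After 'times': [2, -4]
After 'push 4': [2, -4, 4]
After 'push 4': [2, -4, 4, 4]
After 'add': [2, -4, 8]
After 'push 4': [2, -4, 8, 4]
After 'push 4': [2, -4, 8, 4, 4]
After 'add': [2, -4, 8, 8]
After 'push 4': [2, -4, 8, 8, 4]
After 'push 4': [2, -4, 8, 8, 4, 4]
After 'add': [2, -4, 8, 8, 8]
After 'push 1': [2, -4, 8, 8, 8, 1]
After 'neg': [2, -4, 8, 8, 8, -1]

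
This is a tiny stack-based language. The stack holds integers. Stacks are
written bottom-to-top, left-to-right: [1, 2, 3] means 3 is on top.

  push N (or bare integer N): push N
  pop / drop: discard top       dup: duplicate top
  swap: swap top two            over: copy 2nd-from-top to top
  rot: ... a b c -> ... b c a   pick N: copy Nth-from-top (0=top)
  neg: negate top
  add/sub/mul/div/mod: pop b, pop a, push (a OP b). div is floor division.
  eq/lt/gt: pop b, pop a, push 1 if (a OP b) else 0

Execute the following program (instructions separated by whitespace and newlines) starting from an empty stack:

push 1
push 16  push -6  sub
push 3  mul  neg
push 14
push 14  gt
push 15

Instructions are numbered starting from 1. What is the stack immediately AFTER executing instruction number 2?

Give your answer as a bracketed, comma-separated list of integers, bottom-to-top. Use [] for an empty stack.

Answer: [1, 16]

Derivation:
Step 1 ('push 1'): [1]
Step 2 ('push 16'): [1, 16]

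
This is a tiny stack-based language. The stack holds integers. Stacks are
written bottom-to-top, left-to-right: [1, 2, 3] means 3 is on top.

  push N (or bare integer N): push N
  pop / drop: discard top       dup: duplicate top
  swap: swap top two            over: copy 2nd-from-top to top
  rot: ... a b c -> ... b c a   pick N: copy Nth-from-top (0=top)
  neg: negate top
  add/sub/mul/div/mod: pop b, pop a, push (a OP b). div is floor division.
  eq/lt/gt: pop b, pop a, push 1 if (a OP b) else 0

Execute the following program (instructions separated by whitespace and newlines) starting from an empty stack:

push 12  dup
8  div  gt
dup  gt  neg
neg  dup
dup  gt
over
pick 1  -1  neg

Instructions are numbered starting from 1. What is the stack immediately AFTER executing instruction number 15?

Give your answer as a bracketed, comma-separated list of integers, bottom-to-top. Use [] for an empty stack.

Step 1 ('push 12'): [12]
Step 2 ('dup'): [12, 12]
Step 3 ('8'): [12, 12, 8]
Step 4 ('div'): [12, 1]
Step 5 ('gt'): [1]
Step 6 ('dup'): [1, 1]
Step 7 ('gt'): [0]
Step 8 ('neg'): [0]
Step 9 ('neg'): [0]
Step 10 ('dup'): [0, 0]
Step 11 ('dup'): [0, 0, 0]
Step 12 ('gt'): [0, 0]
Step 13 ('over'): [0, 0, 0]
Step 14 ('pick 1'): [0, 0, 0, 0]
Step 15 ('-1'): [0, 0, 0, 0, -1]

Answer: [0, 0, 0, 0, -1]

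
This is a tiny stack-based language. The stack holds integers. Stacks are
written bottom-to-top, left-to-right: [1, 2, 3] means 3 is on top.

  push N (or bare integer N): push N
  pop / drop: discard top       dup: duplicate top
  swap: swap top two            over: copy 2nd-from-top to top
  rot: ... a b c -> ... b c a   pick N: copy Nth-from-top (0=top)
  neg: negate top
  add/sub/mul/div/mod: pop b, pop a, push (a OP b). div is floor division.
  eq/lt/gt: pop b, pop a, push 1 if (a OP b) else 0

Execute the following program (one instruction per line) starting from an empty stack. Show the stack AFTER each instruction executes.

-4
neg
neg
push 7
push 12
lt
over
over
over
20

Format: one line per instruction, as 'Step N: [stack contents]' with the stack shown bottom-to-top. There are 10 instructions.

Step 1: [-4]
Step 2: [4]
Step 3: [-4]
Step 4: [-4, 7]
Step 5: [-4, 7, 12]
Step 6: [-4, 1]
Step 7: [-4, 1, -4]
Step 8: [-4, 1, -4, 1]
Step 9: [-4, 1, -4, 1, -4]
Step 10: [-4, 1, -4, 1, -4, 20]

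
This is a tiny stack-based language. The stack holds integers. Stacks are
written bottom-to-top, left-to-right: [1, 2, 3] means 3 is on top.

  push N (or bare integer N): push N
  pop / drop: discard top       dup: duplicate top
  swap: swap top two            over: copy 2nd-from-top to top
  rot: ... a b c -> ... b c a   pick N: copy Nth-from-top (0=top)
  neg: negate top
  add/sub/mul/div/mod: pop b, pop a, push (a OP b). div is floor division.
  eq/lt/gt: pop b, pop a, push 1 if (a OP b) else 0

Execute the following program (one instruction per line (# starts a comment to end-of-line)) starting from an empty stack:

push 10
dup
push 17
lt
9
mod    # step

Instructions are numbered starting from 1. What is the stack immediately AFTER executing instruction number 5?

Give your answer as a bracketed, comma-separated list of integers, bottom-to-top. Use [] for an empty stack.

Step 1 ('push 10'): [10]
Step 2 ('dup'): [10, 10]
Step 3 ('push 17'): [10, 10, 17]
Step 4 ('lt'): [10, 1]
Step 5 ('9'): [10, 1, 9]

Answer: [10, 1, 9]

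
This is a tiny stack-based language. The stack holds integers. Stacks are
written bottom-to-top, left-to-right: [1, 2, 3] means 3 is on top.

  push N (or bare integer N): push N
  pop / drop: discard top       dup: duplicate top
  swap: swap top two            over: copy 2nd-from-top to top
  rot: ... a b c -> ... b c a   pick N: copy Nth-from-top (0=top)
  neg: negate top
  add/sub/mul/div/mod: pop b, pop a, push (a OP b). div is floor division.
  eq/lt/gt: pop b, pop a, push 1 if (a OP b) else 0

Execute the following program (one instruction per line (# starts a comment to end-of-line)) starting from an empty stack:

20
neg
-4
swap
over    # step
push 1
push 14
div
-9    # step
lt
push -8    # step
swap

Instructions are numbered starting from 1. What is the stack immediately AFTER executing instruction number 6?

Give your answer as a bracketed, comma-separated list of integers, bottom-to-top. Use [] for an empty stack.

Step 1 ('20'): [20]
Step 2 ('neg'): [-20]
Step 3 ('-4'): [-20, -4]
Step 4 ('swap'): [-4, -20]
Step 5 ('over'): [-4, -20, -4]
Step 6 ('push 1'): [-4, -20, -4, 1]

Answer: [-4, -20, -4, 1]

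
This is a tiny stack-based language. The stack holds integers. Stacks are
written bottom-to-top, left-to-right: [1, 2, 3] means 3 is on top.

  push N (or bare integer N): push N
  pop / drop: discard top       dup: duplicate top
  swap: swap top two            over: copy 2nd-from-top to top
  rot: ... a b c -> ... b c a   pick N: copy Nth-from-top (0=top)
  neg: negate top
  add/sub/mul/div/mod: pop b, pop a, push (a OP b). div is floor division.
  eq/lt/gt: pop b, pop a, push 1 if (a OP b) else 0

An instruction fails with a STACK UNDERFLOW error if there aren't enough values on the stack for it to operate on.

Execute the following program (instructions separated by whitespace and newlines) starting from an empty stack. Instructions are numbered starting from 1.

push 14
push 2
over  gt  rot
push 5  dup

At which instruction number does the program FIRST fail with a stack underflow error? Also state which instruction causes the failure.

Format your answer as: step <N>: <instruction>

Step 1 ('push 14'): stack = [14], depth = 1
Step 2 ('push 2'): stack = [14, 2], depth = 2
Step 3 ('over'): stack = [14, 2, 14], depth = 3
Step 4 ('gt'): stack = [14, 0], depth = 2
Step 5 ('rot'): needs 3 value(s) but depth is 2 — STACK UNDERFLOW

Answer: step 5: rot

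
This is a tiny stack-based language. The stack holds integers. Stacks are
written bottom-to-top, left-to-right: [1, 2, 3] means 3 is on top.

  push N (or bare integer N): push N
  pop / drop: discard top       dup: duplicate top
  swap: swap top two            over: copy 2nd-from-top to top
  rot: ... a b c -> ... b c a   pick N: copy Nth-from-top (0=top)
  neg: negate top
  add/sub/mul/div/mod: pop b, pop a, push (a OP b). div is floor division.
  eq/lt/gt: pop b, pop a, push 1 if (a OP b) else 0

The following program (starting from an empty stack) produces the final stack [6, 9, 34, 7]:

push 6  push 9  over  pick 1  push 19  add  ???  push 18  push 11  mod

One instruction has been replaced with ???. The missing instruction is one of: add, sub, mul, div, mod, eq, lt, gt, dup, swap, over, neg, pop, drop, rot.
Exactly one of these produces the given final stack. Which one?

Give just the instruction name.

Answer: add

Derivation:
Stack before ???: [6, 9, 6, 28]
Stack after ???:  [6, 9, 34]
The instruction that transforms [6, 9, 6, 28] -> [6, 9, 34] is: add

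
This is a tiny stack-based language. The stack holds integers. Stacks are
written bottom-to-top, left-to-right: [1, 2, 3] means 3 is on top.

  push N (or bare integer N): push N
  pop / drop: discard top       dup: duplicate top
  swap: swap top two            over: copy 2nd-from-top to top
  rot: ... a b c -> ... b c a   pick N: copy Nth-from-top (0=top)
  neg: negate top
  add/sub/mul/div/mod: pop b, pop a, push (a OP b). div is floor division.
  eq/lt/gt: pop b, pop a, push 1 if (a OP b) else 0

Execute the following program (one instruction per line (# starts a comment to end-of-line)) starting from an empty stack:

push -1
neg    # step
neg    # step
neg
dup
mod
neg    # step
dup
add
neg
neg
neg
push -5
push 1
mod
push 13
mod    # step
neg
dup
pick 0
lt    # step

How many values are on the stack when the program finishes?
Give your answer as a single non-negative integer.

After 'push -1': stack = [-1] (depth 1)
After 'neg': stack = [1] (depth 1)
After 'neg': stack = [-1] (depth 1)
After 'neg': stack = [1] (depth 1)
After 'dup': stack = [1, 1] (depth 2)
After 'mod': stack = [0] (depth 1)
After 'neg': stack = [0] (depth 1)
After 'dup': stack = [0, 0] (depth 2)
After 'add': stack = [0] (depth 1)
After 'neg': stack = [0] (depth 1)
  ...
After 'neg': stack = [0] (depth 1)
After 'push -5': stack = [0, -5] (depth 2)
After 'push 1': stack = [0, -5, 1] (depth 3)
After 'mod': stack = [0, 0] (depth 2)
After 'push 13': stack = [0, 0, 13] (depth 3)
After 'mod': stack = [0, 0] (depth 2)
After 'neg': stack = [0, 0] (depth 2)
After 'dup': stack = [0, 0, 0] (depth 3)
After 'pick 0': stack = [0, 0, 0, 0] (depth 4)
After 'lt': stack = [0, 0, 0] (depth 3)

Answer: 3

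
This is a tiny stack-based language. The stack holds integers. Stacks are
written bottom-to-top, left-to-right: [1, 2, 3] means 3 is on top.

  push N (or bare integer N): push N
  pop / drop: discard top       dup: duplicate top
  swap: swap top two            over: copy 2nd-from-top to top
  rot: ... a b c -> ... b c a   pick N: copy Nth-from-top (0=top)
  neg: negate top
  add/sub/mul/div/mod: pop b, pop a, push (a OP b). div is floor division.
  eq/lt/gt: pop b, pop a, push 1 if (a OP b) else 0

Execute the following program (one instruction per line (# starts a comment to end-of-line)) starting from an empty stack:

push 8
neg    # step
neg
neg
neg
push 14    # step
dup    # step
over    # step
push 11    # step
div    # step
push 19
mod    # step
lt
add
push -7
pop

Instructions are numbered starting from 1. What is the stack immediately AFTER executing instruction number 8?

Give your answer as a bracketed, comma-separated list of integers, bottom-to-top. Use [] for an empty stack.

Answer: [8, 14, 14, 14]

Derivation:
Step 1 ('push 8'): [8]
Step 2 ('neg'): [-8]
Step 3 ('neg'): [8]
Step 4 ('neg'): [-8]
Step 5 ('neg'): [8]
Step 6 ('push 14'): [8, 14]
Step 7 ('dup'): [8, 14, 14]
Step 8 ('over'): [8, 14, 14, 14]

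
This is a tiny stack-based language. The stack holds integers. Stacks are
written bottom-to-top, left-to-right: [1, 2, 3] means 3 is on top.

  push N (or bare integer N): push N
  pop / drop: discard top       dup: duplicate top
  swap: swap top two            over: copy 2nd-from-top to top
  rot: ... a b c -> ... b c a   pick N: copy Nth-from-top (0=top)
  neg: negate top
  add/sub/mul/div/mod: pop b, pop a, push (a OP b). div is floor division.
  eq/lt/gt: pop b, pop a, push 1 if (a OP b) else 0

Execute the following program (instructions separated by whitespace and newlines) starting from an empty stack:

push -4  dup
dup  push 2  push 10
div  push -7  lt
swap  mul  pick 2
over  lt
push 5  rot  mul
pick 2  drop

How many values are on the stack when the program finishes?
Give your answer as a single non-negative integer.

After 'push -4': stack = [-4] (depth 1)
After 'dup': stack = [-4, -4] (depth 2)
After 'dup': stack = [-4, -4, -4] (depth 3)
After 'push 2': stack = [-4, -4, -4, 2] (depth 4)
After 'push 10': stack = [-4, -4, -4, 2, 10] (depth 5)
After 'div': stack = [-4, -4, -4, 0] (depth 4)
After 'push -7': stack = [-4, -4, -4, 0, -7] (depth 5)
After 'lt': stack = [-4, -4, -4, 0] (depth 4)
After 'swap': stack = [-4, -4, 0, -4] (depth 4)
After 'mul': stack = [-4, -4, 0] (depth 3)
After 'pick 2': stack = [-4, -4, 0, -4] (depth 4)
After 'over': stack = [-4, -4, 0, -4, 0] (depth 5)
After 'lt': stack = [-4, -4, 0, 1] (depth 4)
After 'push 5': stack = [-4, -4, 0, 1, 5] (depth 5)
After 'rot': stack = [-4, -4, 1, 5, 0] (depth 5)
After 'mul': stack = [-4, -4, 1, 0] (depth 4)
After 'pick 2': stack = [-4, -4, 1, 0, -4] (depth 5)
After 'drop': stack = [-4, -4, 1, 0] (depth 4)

Answer: 4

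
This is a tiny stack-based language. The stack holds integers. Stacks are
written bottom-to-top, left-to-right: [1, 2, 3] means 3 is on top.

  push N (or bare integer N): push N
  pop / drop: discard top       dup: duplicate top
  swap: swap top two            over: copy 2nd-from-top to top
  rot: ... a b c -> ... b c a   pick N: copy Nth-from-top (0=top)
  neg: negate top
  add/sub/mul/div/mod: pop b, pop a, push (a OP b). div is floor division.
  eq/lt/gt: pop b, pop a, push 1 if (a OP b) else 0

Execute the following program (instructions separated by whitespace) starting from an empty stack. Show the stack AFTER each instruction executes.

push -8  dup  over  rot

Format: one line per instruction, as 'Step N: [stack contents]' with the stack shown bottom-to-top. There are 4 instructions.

Step 1: [-8]
Step 2: [-8, -8]
Step 3: [-8, -8, -8]
Step 4: [-8, -8, -8]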